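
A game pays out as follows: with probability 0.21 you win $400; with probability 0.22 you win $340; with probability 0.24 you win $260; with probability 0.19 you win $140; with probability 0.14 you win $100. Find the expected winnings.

261.8

E[payout] = 400·0.21 + 340·0.22 + 260·0.24 + 140·0.19 + 100·0.14
 = 84 + 74.8 + 62.4 + 26.6 + 14
 = 261.8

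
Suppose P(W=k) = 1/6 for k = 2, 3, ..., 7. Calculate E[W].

E[W] = Σ w·P(W=w)
 = 2·1/6 + 3·1/6 + 4·1/6 + 5·1/6 + 6·1/6 + 7·1/6
 = 1/3 + 1/2 + 2/3 + 5/6 + 1 + 7/6
 = 9/2

4.5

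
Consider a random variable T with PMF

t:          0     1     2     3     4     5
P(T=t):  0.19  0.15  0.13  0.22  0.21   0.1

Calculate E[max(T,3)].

E[max(T,3)] = Σ max(t,3)·P(T=t)
 = 3·0.19 + 3·0.15 + 3·0.13 + 3·0.22 + 4·0.21 + 5·0.1
 = 0.57 + 0.45 + 0.39 + 0.66 + 0.84 + 0.5
 = 3.41

3.41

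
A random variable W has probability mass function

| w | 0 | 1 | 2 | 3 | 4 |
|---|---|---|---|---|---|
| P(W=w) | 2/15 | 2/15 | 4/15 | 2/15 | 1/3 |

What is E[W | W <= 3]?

1.6

P(W <= 3) = 2/15 + 2/15 + 4/15 + 2/15 = 2/3.
E[W | W <= 3] = [0·2/15 + 1·2/15 + 2·4/15 + 3·2/15] / (2/3)
 = 16/15 / (2/3)
 = 8/5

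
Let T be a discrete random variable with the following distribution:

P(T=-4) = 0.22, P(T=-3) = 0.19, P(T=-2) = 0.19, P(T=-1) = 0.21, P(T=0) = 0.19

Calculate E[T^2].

6.2

E[T^2] = Σ t^2·P(T=t)
 = 16·0.22 + 9·0.19 + 4·0.19 + 1·0.21 + 0·0.19
 = 3.52 + 1.71 + 0.76 + 0.21 + 0
 = 6.2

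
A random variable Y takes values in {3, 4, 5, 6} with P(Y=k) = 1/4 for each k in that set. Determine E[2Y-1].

8

E[2Y-1] = Σ (2y-1)·P(Y=y)
 = 5·1/4 + 7·1/4 + 9·1/4 + 11·1/4
 = 5/4 + 7/4 + 9/4 + 11/4
 = 8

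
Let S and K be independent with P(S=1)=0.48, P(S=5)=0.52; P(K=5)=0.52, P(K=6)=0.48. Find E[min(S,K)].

3.08

E[min(S,K)] = Σ_s Σ_k min(s,k) · P(S=s)P(K=k)
 = 1·0.2496 + 1·0.2304 + 5·0.2704 + 5·0.2496
 = 0.2496 + 0.2304 + 1.352 + 1.248
 = 3.08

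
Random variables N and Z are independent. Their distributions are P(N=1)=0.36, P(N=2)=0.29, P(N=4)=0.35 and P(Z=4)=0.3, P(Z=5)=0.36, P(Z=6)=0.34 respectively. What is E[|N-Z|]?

2.7

E[|N-Z|] = Σ_n Σ_z |n-z| · P(N=n)P(Z=z)
 = 3·0.108 + 4·0.1296 + 5·0.1224 + 2·0.087 + 3·0.1044 + 4·0.0986 + 0·0.105 + 1·0.126 + 2·0.119
 = 0.324 + 0.5184 + 0.612 + 0.174 + 0.3132 + 0.3944 + 0 + 0.126 + 0.238
 = 2.7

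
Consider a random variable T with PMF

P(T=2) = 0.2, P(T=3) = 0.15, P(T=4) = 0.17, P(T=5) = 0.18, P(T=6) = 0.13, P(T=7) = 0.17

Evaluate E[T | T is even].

3.72

P(T is even) = 0.2 + 0.17 + 0.13 = 0.5.
E[T | T is even] = [2·0.2 + 4·0.17 + 6·0.13] / 0.5
 = 1.86 / 0.5
 = 93/25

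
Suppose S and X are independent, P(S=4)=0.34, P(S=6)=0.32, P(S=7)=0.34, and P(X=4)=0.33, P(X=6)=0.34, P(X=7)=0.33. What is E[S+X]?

11.33

E[S+X] = Σ_s Σ_x (s+x) · P(S=s)P(X=x)
 = 8·0.1122 + 10·0.1156 + 11·0.1122 + 10·0.1056 + 12·0.1088 + 13·0.1056 + 11·0.1122 + 13·0.1156 + 14·0.1122
 = 0.8976 + 1.156 + 1.2342 + 1.056 + 1.3056 + 1.3728 + 1.2342 + 1.5028 + 1.5708
 = 11.33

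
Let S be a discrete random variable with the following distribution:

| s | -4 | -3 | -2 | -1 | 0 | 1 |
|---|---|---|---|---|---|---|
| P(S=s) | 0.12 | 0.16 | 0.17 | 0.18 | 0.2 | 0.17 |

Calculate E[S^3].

E[S^3] = Σ s^3·P(S=s)
 = (-64)·0.12 + (-27)·0.16 + (-8)·0.17 + (-1)·0.18 + 0·0.2 + 1·0.17
 = (-7.68) + (-4.32) + (-1.36) + (-0.18) + 0 + 0.17
 = -13.37

-13.37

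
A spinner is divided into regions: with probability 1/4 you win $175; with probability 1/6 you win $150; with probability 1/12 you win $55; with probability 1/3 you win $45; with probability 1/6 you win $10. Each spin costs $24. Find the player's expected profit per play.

E[payout] = 175·1/4 + 150·1/6 + 55·1/12 + 45·1/3 + 10·1/6
 = 175/4 + 25 + 55/12 + 15 + 5/3
 = 90
Net = 90 - 24 = 66

66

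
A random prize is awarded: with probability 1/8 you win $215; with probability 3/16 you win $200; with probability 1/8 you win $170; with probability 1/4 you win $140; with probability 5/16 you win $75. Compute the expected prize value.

E[payout] = 215·1/8 + 200·3/16 + 170·1/8 + 140·1/4 + 75·5/16
 = 215/8 + 75/2 + 85/4 + 35 + 375/16
 = 2305/16

144.0625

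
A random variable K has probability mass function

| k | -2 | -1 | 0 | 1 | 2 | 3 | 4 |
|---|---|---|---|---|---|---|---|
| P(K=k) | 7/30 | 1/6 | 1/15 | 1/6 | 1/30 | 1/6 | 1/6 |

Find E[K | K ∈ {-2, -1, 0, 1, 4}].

P(K ∈ {-2, -1, 0, 1, 4}) = 7/30 + 1/6 + 1/15 + 1/6 + 1/6 = 4/5.
E[K | K ∈ {-2, -1, 0, 1, 4}] = [(-2)·7/30 + (-1)·1/6 + 0·1/15 + 1·1/6 + 4·1/6] / (4/5)
 = 1/5 / (4/5)
 = 1/4

0.25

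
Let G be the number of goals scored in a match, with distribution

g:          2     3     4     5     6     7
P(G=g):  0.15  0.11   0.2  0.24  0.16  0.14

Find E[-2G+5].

-4.14

E[-2G+5] = Σ (-2g+5)·P(G=g)
 = 1·0.15 + (-1)·0.11 + (-3)·0.2 + (-5)·0.24 + (-7)·0.16 + (-9)·0.14
 = 0.15 + (-0.11) + (-0.6) + (-1.2) + (-1.12) + (-1.26)
 = -4.14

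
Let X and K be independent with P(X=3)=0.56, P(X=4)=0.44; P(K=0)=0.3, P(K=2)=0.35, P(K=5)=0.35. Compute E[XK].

E[XK] = Σ_x Σ_k xk · P(X=x)P(K=k)
 = 0·0.168 + 6·0.196 + 15·0.196 + 0·0.132 + 8·0.154 + 20·0.154
 = 0 + 1.176 + 2.94 + 0 + 1.232 + 3.08
 = 8.428

8.428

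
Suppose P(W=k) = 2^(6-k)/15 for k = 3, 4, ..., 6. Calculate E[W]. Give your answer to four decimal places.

3.7333

E[W] = Σ w·P(W=w)
 = 3·8/15 + 4·4/15 + 5·2/15 + 6·1/15
 = 8/5 + 16/15 + 2/3 + 2/5
 = 56/15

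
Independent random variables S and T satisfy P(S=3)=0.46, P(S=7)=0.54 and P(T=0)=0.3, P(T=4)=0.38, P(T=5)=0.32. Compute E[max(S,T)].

E[max(S,T)] = Σ_s Σ_t max(s,t) · P(S=s)P(T=t)
 = 3·0.138 + 4·0.1748 + 5·0.1472 + 7·0.162 + 7·0.2052 + 7·0.1728
 = 0.414 + 0.6992 + 0.736 + 1.134 + 1.4364 + 1.2096
 = 5.6292

5.6292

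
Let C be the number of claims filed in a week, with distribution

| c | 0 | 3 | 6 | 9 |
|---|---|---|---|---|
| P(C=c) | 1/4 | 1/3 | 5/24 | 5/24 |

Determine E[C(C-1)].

E[C(C-1)] = Σ c(c-1)·P(C=c)
 = 0·1/4 + 6·1/3 + 30·5/24 + 72·5/24
 = 0 + 2 + 25/4 + 15
 = 93/4

23.25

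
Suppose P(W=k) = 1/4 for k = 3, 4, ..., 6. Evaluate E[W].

E[W] = Σ w·P(W=w)
 = 3·1/4 + 4·1/4 + 5·1/4 + 6·1/4
 = 3/4 + 1 + 5/4 + 3/2
 = 9/2

4.5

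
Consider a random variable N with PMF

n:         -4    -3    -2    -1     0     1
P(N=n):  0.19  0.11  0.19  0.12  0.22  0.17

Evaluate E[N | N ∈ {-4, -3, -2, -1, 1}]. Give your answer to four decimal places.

-1.8205

P(N ∈ {-4, -3, -2, -1, 1}) = 0.19 + 0.11 + 0.19 + 0.12 + 0.17 = 0.78.
E[N | N ∈ {-4, -3, -2, -1, 1}] = [(-4)·0.19 + (-3)·0.11 + (-2)·0.19 + (-1)·0.12 + 1·0.17] / 0.78
 = -1.42 / 0.78
 = -71/39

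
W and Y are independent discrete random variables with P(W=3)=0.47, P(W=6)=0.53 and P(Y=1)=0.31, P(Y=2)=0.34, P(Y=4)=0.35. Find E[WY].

E[WY] = Σ_w Σ_y wy · P(W=w)P(Y=y)
 = 3·0.1457 + 6·0.1598 + 12·0.1645 + 6·0.1643 + 12·0.1802 + 24·0.1855
 = 0.4371 + 0.9588 + 1.974 + 0.9858 + 2.1624 + 4.452
 = 10.9701

10.9701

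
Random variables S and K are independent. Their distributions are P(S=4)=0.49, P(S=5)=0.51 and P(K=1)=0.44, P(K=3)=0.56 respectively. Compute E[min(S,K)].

2.12

E[min(S,K)] = Σ_s Σ_k min(s,k) · P(S=s)P(K=k)
 = 1·0.2156 + 3·0.2744 + 1·0.2244 + 3·0.2856
 = 0.2156 + 0.8232 + 0.2244 + 0.8568
 = 2.12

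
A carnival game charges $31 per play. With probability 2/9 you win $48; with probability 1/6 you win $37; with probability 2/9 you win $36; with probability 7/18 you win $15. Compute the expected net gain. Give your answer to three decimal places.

-0.333

E[payout] = 48·2/9 + 37·1/6 + 36·2/9 + 15·7/18
 = 32/3 + 37/6 + 8 + 35/6
 = 92/3
Net = 92/3 - 31 = -1/3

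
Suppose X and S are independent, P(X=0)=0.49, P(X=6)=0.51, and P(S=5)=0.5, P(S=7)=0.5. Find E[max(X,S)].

E[max(X,S)] = Σ_x Σ_s max(x,s) · P(X=x)P(S=s)
 = 5·0.245 + 7·0.245 + 6·0.255 + 7·0.255
 = 1.225 + 1.715 + 1.53 + 1.785
 = 6.255

6.255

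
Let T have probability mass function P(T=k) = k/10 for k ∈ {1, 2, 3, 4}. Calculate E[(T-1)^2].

E[(T-1)^2] = Σ (t-1)^2·P(T=t)
 = 0·1/10 + 1·1/5 + 4·3/10 + 9·2/5
 = 0 + 1/5 + 6/5 + 18/5
 = 5

5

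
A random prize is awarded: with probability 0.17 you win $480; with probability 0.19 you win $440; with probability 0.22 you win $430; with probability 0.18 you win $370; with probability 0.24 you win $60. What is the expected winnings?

E[payout] = 480·0.17 + 440·0.19 + 430·0.22 + 370·0.18 + 60·0.24
 = 81.6 + 83.6 + 94.6 + 66.6 + 14.4
 = 340.8

340.8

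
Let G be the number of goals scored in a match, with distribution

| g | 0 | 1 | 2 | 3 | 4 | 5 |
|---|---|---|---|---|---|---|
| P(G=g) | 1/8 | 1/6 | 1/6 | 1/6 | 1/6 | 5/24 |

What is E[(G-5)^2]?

E[(G-5)^2] = Σ (g-5)^2·P(G=g)
 = 25·1/8 + 16·1/6 + 9·1/6 + 4·1/6 + 1·1/6 + 0·5/24
 = 25/8 + 8/3 + 3/2 + 2/3 + 1/6 + 0
 = 65/8

8.125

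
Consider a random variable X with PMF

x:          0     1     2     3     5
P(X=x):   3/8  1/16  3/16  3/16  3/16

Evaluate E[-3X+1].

E[-3X+1] = Σ (-3x+1)·P(X=x)
 = 1·3/8 + (-2)·1/16 + (-5)·3/16 + (-8)·3/16 + (-14)·3/16
 = 3/8 + (-1/8) + (-15/16) + (-3/2) + (-21/8)
 = -77/16

-4.8125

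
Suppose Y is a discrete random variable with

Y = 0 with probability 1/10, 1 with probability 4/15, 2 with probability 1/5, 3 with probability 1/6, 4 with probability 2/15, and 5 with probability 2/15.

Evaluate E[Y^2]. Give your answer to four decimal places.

E[Y^2] = Σ y^2·P(Y=y)
 = 0·1/10 + 1·4/15 + 4·1/5 + 9·1/6 + 16·2/15 + 25·2/15
 = 0 + 4/15 + 4/5 + 3/2 + 32/15 + 10/3
 = 241/30

8.0333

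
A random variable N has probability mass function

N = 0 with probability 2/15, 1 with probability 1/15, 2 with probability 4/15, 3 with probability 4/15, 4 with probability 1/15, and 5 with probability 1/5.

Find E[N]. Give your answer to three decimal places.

E[N] = Σ n·P(N=n)
 = 0·2/15 + 1·1/15 + 2·4/15 + 3·4/15 + 4·1/15 + 5·1/5
 = 0 + 1/15 + 8/15 + 4/5 + 4/15 + 1
 = 8/3

2.667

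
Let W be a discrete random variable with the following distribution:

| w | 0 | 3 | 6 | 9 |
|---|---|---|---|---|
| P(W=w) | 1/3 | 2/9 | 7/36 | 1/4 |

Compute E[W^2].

E[W^2] = Σ w^2·P(W=w)
 = 0·1/3 + 9·2/9 + 36·7/36 + 81·1/4
 = 0 + 2 + 7 + 81/4
 = 117/4

29.25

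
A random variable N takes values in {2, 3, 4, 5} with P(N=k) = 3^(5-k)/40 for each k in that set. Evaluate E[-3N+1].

E[-3N+1] = Σ (-3n+1)·P(N=n)
 = (-5)·27/40 + (-8)·9/40 + (-11)·3/40 + (-14)·1/40
 = (-27/8) + (-9/5) + (-33/40) + (-7/20)
 = -127/20

-6.35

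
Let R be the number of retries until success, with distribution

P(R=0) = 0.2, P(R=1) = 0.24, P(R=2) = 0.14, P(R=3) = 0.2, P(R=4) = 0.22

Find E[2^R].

E[2^R] = Σ 2^r·P(R=r)
 = 1·0.2 + 2·0.24 + 4·0.14 + 8·0.2 + 16·0.22
 = 0.2 + 0.48 + 0.56 + 1.6 + 3.52
 = 6.36

6.36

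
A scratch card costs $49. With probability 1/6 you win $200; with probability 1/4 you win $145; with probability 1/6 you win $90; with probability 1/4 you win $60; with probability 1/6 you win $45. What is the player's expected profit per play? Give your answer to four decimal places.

58.0833

E[payout] = 200·1/6 + 145·1/4 + 90·1/6 + 60·1/4 + 45·1/6
 = 100/3 + 145/4 + 15 + 15 + 15/2
 = 1285/12
Net = 1285/12 - 49 = 697/12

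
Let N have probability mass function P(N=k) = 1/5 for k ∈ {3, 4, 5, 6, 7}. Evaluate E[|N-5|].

E[|N-5|] = Σ |n-5|·P(N=n)
 = 2·1/5 + 1·1/5 + 0·1/5 + 1·1/5 + 2·1/5
 = 2/5 + 1/5 + 0 + 1/5 + 2/5
 = 6/5

1.2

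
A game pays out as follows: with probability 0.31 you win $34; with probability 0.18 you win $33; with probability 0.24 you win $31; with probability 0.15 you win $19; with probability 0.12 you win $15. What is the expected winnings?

28.57

E[payout] = 34·0.31 + 33·0.18 + 31·0.24 + 19·0.15 + 15·0.12
 = 10.54 + 5.94 + 7.44 + 2.85 + 1.8
 = 28.57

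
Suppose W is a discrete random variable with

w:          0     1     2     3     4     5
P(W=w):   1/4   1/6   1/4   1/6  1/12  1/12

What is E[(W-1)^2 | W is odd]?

4.8

P(W is odd) = 1/6 + 1/6 + 1/12 = 5/12.
E[(W-1)^2 | W is odd] = [0·1/6 + 4·1/6 + 16·1/12] / (5/12)
 = 2 / (5/12)
 = 24/5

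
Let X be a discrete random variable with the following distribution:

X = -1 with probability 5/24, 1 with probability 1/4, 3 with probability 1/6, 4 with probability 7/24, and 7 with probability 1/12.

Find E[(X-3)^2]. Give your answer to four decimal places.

5.9583

E[(X-3)^2] = Σ (x-3)^2·P(X=x)
 = 16·5/24 + 4·1/4 + 0·1/6 + 1·7/24 + 16·1/12
 = 10/3 + 1 + 0 + 7/24 + 4/3
 = 143/24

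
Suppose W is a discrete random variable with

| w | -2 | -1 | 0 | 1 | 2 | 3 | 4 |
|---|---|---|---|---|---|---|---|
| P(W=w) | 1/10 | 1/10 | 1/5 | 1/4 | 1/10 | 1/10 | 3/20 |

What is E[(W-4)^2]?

E[(W-4)^2] = Σ (w-4)^2·P(W=w)
 = 36·1/10 + 25·1/10 + 16·1/5 + 9·1/4 + 4·1/10 + 1·1/10 + 0·3/20
 = 18/5 + 5/2 + 16/5 + 9/4 + 2/5 + 1/10 + 0
 = 241/20

12.05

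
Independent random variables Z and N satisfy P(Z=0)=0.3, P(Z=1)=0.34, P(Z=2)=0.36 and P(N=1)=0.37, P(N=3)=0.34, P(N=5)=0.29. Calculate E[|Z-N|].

E[|Z-N|] = Σ_z Σ_n |z-n| · P(Z=z)P(N=n)
 = 1·0.111 + 3·0.102 + 5·0.087 + 0·0.1258 + 2·0.1156 + 4·0.0986 + 1·0.1332 + 1·0.1224 + 3·0.1044
 = 0.111 + 0.306 + 0.435 + 0 + 0.2312 + 0.3944 + 0.1332 + 0.1224 + 0.3132
 = 2.0464

2.0464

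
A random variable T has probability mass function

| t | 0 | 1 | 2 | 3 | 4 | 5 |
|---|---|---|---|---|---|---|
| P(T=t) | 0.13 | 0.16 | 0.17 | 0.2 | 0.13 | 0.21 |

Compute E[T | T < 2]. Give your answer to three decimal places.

0.552

P(T < 2) = 0.13 + 0.16 = 0.29.
E[T | T < 2] = [0·0.13 + 1·0.16] / 0.29
 = 0.16 / 0.29
 = 16/29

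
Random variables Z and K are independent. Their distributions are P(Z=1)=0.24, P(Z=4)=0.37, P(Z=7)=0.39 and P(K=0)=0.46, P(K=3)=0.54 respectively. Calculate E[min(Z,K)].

1.3608

E[min(Z,K)] = Σ_z Σ_k min(z,k) · P(Z=z)P(K=k)
 = 0·0.1104 + 1·0.1296 + 0·0.1702 + 3·0.1998 + 0·0.1794 + 3·0.2106
 = 0 + 0.1296 + 0 + 0.5994 + 0 + 0.6318
 = 1.3608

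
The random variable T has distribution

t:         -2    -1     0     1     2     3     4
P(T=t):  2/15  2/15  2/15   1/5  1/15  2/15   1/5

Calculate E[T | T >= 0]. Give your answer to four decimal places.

P(T >= 0) = 2/15 + 1/5 + 1/15 + 2/15 + 1/5 = 11/15.
E[T | T >= 0] = [0·2/15 + 1·1/5 + 2·1/15 + 3·2/15 + 4·1/5] / (11/15)
 = 23/15 / (11/15)
 = 23/11

2.0909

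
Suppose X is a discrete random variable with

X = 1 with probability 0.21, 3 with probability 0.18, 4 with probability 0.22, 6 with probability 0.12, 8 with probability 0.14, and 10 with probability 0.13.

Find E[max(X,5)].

6.19

E[max(X,5)] = Σ max(x,5)·P(X=x)
 = 5·0.21 + 5·0.18 + 5·0.22 + 6·0.12 + 8·0.14 + 10·0.13
 = 1.05 + 0.9 + 1.1 + 0.72 + 1.12 + 1.3
 = 6.19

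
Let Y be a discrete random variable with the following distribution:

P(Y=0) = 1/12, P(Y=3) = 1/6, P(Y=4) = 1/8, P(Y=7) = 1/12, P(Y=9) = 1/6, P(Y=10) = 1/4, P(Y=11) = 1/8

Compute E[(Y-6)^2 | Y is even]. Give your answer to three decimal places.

P(Y is even) = 1/12 + 1/8 + 1/4 = 11/24.
E[(Y-6)^2 | Y is even] = [36·1/12 + 4·1/8 + 16·1/4] / (11/24)
 = 15/2 / (11/24)
 = 180/11

16.364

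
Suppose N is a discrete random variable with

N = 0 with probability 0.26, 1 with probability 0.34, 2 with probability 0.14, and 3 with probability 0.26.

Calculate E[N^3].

E[N^3] = Σ n^3·P(N=n)
 = 0·0.26 + 1·0.34 + 8·0.14 + 27·0.26
 = 0 + 0.34 + 1.12 + 7.02
 = 8.48

8.48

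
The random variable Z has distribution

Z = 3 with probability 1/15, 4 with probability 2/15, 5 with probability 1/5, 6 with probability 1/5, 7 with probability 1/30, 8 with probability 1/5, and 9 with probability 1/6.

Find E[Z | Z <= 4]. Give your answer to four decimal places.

P(Z <= 4) = 1/15 + 2/15 = 1/5.
E[Z | Z <= 4] = [3·1/15 + 4·2/15] / (1/5)
 = 11/15 / (1/5)
 = 11/3

3.6667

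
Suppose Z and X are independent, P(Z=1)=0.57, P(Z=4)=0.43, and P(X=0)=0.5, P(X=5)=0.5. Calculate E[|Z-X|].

2.5

E[|Z-X|] = Σ_z Σ_x |z-x| · P(Z=z)P(X=x)
 = 1·0.285 + 4·0.285 + 4·0.215 + 1·0.215
 = 0.285 + 1.14 + 0.86 + 0.215
 = 2.5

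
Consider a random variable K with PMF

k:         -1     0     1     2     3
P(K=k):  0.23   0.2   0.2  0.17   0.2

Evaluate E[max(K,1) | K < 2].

P(K < 2) = 0.23 + 0.2 + 0.2 = 0.63.
E[max(K,1) | K < 2] = [1·0.23 + 1·0.2 + 1·0.2] / 0.63
 = 0.63 / 0.63
 = 1

1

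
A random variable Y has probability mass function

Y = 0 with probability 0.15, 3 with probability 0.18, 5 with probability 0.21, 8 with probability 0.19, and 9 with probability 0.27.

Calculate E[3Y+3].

19.62

E[3Y+3] = Σ (3y+3)·P(Y=y)
 = 3·0.15 + 12·0.18 + 18·0.21 + 27·0.19 + 30·0.27
 = 0.45 + 2.16 + 3.78 + 5.13 + 8.1
 = 19.62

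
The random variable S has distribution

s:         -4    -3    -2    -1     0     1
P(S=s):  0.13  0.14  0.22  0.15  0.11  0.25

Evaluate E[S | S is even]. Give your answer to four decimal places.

-2.0870

P(S is even) = 0.13 + 0.22 + 0.11 = 0.46.
E[S | S is even] = [(-4)·0.13 + (-2)·0.22 + 0·0.11] / 0.46
 = -0.96 / 0.46
 = -48/23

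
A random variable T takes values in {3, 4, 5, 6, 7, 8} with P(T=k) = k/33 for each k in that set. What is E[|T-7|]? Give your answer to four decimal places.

1.4545

E[|T-7|] = Σ |t-7|·P(T=t)
 = 4·1/11 + 3·4/33 + 2·5/33 + 1·2/11 + 0·7/33 + 1·8/33
 = 4/11 + 4/11 + 10/33 + 2/11 + 0 + 8/33
 = 16/11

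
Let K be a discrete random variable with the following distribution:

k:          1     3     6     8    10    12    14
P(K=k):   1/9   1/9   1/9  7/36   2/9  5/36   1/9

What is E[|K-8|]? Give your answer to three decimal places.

3.222

E[|K-8|] = Σ |k-8|·P(K=k)
 = 7·1/9 + 5·1/9 + 2·1/9 + 0·7/36 + 2·2/9 + 4·5/36 + 6·1/9
 = 7/9 + 5/9 + 2/9 + 0 + 4/9 + 5/9 + 2/3
 = 29/9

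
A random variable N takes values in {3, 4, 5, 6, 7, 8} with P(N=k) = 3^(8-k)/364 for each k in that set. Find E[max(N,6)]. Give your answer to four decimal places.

E[max(N,6)] = Σ max(n,6)·P(N=n)
 = 6·243/364 + 6·81/364 + 6·27/364 + 6·9/364 + 7·3/364 + 8·1/364
 = 729/182 + 243/182 + 81/182 + 27/182 + 3/52 + 2/91
 = 2189/364

6.0137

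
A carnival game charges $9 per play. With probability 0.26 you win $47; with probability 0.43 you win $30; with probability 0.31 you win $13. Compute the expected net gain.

20.15

E[payout] = 47·0.26 + 30·0.43 + 13·0.31
 = 12.22 + 12.9 + 4.03
 = 29.15
Net = 29.15 - 9 = 20.15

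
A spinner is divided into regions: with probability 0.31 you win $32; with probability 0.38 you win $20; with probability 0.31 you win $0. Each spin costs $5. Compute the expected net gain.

12.52

E[payout] = 32·0.31 + 20·0.38 + 0·0.31
 = 9.92 + 7.6 + 0
 = 17.52
Net = 17.52 - 5 = 12.52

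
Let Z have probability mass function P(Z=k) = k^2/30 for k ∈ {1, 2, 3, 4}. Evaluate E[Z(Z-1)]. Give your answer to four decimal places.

8.4667

E[Z(Z-1)] = Σ z(z-1)·P(Z=z)
 = 0·1/30 + 2·2/15 + 6·3/10 + 12·8/15
 = 0 + 4/15 + 9/5 + 32/5
 = 127/15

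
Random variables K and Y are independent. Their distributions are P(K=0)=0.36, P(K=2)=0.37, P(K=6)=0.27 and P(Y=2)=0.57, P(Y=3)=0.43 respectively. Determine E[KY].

E[KY] = Σ_k Σ_y ky · P(K=k)P(Y=y)
 = 0·0.2052 + 0·0.1548 + 4·0.2109 + 6·0.1591 + 12·0.1539 + 18·0.1161
 = 0 + 0 + 0.8436 + 0.9546 + 1.8468 + 2.0898
 = 5.7348

5.7348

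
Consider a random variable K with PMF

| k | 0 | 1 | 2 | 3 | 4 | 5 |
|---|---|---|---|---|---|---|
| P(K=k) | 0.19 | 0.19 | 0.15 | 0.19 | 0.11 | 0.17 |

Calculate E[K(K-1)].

6.16

E[K(K-1)] = Σ k(k-1)·P(K=k)
 = 0·0.19 + 0·0.19 + 2·0.15 + 6·0.19 + 12·0.11 + 20·0.17
 = 0 + 0 + 0.3 + 1.14 + 1.32 + 3.4
 = 6.16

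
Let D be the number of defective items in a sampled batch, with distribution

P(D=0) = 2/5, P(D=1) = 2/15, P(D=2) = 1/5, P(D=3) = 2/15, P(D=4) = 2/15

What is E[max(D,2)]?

2.4

E[max(D,2)] = Σ max(d,2)·P(D=d)
 = 2·2/5 + 2·2/15 + 2·1/5 + 3·2/15 + 4·2/15
 = 4/5 + 4/15 + 2/5 + 2/5 + 8/15
 = 12/5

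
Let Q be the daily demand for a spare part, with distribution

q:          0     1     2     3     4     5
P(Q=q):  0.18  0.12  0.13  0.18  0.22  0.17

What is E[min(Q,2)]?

E[min(Q,2)] = Σ min(q,2)·P(Q=q)
 = 0·0.18 + 1·0.12 + 2·0.13 + 2·0.18 + 2·0.22 + 2·0.17
 = 0 + 0.12 + 0.26 + 0.36 + 0.44 + 0.34
 = 1.52

1.52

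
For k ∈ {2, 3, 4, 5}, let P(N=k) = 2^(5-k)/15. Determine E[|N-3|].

E[|N-3|] = Σ |n-3|·P(N=n)
 = 1·8/15 + 0·4/15 + 1·2/15 + 2·1/15
 = 8/15 + 0 + 2/15 + 2/15
 = 4/5

0.8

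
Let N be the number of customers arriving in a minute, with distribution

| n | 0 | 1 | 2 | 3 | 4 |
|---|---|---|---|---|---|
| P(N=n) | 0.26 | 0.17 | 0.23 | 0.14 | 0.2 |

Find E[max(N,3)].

3.2

E[max(N,3)] = Σ max(n,3)·P(N=n)
 = 3·0.26 + 3·0.17 + 3·0.23 + 3·0.14 + 4·0.2
 = 0.78 + 0.51 + 0.69 + 0.42 + 0.8
 = 3.2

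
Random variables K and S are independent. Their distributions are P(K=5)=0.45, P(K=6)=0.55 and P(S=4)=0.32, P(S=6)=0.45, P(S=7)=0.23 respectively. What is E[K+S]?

E[K+S] = Σ_k Σ_s (k+s) · P(K=k)P(S=s)
 = 9·0.144 + 11·0.2025 + 12·0.1035 + 10·0.176 + 12·0.2475 + 13·0.1265
 = 1.296 + 2.2275 + 1.242 + 1.76 + 2.97 + 1.6445
 = 11.14

11.14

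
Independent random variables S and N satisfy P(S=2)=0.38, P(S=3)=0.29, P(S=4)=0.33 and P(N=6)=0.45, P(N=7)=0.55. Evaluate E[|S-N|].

3.6

E[|S-N|] = Σ_s Σ_n |s-n| · P(S=s)P(N=n)
 = 4·0.171 + 5·0.209 + 3·0.1305 + 4·0.1595 + 2·0.1485 + 3·0.1815
 = 0.684 + 1.045 + 0.3915 + 0.638 + 0.297 + 0.5445
 = 3.6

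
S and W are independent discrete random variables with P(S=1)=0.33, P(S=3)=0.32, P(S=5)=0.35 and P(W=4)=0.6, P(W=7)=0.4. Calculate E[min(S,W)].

E[min(S,W)] = Σ_s Σ_w min(s,w) · P(S=s)P(W=w)
 = 1·0.198 + 1·0.132 + 3·0.192 + 3·0.128 + 4·0.21 + 5·0.14
 = 0.198 + 0.132 + 0.576 + 0.384 + 0.84 + 0.7
 = 2.83

2.83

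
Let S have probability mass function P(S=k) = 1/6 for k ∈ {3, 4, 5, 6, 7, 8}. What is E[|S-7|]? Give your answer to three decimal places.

E[|S-7|] = Σ |s-7|·P(S=s)
 = 4·1/6 + 3·1/6 + 2·1/6 + 1·1/6 + 0·1/6 + 1·1/6
 = 2/3 + 1/2 + 1/3 + 1/6 + 0 + 1/6
 = 11/6

1.833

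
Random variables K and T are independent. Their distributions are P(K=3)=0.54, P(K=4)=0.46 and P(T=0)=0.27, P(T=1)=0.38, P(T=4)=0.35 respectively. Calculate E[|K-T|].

2.058

E[|K-T|] = Σ_k Σ_t |k-t| · P(K=k)P(T=t)
 = 3·0.1458 + 2·0.2052 + 1·0.189 + 4·0.1242 + 3·0.1748 + 0·0.161
 = 0.4374 + 0.4104 + 0.189 + 0.4968 + 0.5244 + 0
 = 2.058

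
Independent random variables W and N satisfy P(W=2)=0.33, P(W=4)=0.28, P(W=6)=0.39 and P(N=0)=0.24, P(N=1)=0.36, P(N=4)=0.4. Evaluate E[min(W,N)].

E[min(W,N)] = Σ_w Σ_n min(w,n) · P(W=w)P(N=n)
 = 0·0.0792 + 1·0.1188 + 2·0.132 + 0·0.0672 + 1·0.1008 + 4·0.112 + 0·0.0936 + 1·0.1404 + 4·0.156
 = 0 + 0.1188 + 0.264 + 0 + 0.1008 + 0.448 + 0 + 0.1404 + 0.624
 = 1.696

1.696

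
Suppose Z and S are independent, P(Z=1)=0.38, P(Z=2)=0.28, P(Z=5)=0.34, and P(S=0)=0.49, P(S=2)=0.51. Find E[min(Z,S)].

E[min(Z,S)] = Σ_z Σ_s min(z,s) · P(Z=z)P(S=s)
 = 0·0.1862 + 1·0.1938 + 0·0.1372 + 2·0.1428 + 0·0.1666 + 2·0.1734
 = 0 + 0.1938 + 0 + 0.2856 + 0 + 0.3468
 = 0.8262

0.8262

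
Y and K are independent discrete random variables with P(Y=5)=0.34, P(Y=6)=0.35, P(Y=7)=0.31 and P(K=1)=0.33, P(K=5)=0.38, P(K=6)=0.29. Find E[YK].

E[YK] = Σ_y Σ_k yk · P(Y=y)P(K=k)
 = 5·0.1122 + 25·0.1292 + 30·0.0986 + 6·0.1155 + 30·0.133 + 36·0.1015 + 7·0.1023 + 35·0.1178 + 42·0.0899
 = 0.561 + 3.23 + 2.958 + 0.693 + 3.99 + 3.654 + 0.7161 + 4.123 + 3.7758
 = 23.7009

23.7009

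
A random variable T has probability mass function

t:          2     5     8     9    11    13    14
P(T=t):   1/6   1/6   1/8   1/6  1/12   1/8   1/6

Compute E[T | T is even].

8

P(T is even) = 1/6 + 1/8 + 1/6 = 11/24.
E[T | T is even] = [2·1/6 + 8·1/8 + 14·1/6] / (11/24)
 = 11/3 / (11/24)
 = 8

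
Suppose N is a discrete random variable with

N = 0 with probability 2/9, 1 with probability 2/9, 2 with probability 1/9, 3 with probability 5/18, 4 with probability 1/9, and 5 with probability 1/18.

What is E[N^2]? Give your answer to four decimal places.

E[N^2] = Σ n^2·P(N=n)
 = 0·2/9 + 1·2/9 + 4·1/9 + 9·5/18 + 16·1/9 + 25·1/18
 = 0 + 2/9 + 4/9 + 5/2 + 16/9 + 25/18
 = 19/3

6.3333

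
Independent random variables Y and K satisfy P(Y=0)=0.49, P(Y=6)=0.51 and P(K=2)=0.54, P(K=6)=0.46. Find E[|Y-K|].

E[|Y-K|] = Σ_y Σ_k |y-k| · P(Y=y)P(K=k)
 = 2·0.2646 + 6·0.2254 + 4·0.2754 + 0·0.2346
 = 0.5292 + 1.3524 + 1.1016 + 0
 = 2.9832

2.9832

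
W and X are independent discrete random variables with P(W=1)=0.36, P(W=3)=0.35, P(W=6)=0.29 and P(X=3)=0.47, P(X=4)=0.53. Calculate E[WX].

11.1195

E[WX] = Σ_w Σ_x wx · P(W=w)P(X=x)
 = 3·0.1692 + 4·0.1908 + 9·0.1645 + 12·0.1855 + 18·0.1363 + 24·0.1537
 = 0.5076 + 0.7632 + 1.4805 + 2.226 + 2.4534 + 3.6888
 = 11.1195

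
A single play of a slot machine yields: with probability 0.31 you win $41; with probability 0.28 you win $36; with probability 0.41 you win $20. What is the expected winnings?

30.99

E[payout] = 41·0.31 + 36·0.28 + 20·0.41
 = 12.71 + 10.08 + 8.2
 = 30.99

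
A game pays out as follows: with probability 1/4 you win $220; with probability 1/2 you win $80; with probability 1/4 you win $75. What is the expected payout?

E[payout] = 220·1/4 + 80·1/2 + 75·1/4
 = 55 + 40 + 75/4
 = 455/4

113.75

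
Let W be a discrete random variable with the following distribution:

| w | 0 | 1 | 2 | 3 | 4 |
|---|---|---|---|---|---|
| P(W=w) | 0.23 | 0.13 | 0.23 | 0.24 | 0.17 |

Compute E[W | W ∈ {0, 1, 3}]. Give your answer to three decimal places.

P(W ∈ {0, 1, 3}) = 0.23 + 0.13 + 0.24 = 0.6.
E[W | W ∈ {0, 1, 3}] = [0·0.23 + 1·0.13 + 3·0.24] / 0.6
 = 0.85 / 0.6
 = 17/12

1.417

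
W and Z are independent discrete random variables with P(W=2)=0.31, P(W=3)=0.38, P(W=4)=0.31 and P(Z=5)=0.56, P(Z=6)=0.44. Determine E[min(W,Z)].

3

E[min(W,Z)] = Σ_w Σ_z min(w,z) · P(W=w)P(Z=z)
 = 2·0.1736 + 2·0.1364 + 3·0.2128 + 3·0.1672 + 4·0.1736 + 4·0.1364
 = 0.3472 + 0.2728 + 0.6384 + 0.5016 + 0.6944 + 0.5456
 = 3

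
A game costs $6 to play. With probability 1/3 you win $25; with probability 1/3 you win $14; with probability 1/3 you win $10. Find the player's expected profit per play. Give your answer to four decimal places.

10.3333

E[payout] = 25·1/3 + 14·1/3 + 10·1/3
 = 25/3 + 14/3 + 10/3
 = 49/3
Net = 49/3 - 6 = 31/3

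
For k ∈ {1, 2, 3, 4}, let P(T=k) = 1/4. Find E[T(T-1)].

5

E[T(T-1)] = Σ t(t-1)·P(T=t)
 = 0·1/4 + 2·1/4 + 6·1/4 + 12·1/4
 = 0 + 1/2 + 3/2 + 3
 = 5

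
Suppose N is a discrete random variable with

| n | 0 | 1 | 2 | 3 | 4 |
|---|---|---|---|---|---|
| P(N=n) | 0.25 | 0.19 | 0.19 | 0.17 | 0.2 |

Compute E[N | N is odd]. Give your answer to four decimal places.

P(N is odd) = 0.19 + 0.17 = 0.36.
E[N | N is odd] = [1·0.19 + 3·0.17] / 0.36
 = 0.7 / 0.36
 = 35/18

1.9444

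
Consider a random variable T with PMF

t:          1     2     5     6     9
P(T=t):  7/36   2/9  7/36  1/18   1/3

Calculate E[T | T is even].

2.8

P(T is even) = 2/9 + 1/18 = 5/18.
E[T | T is even] = [2·2/9 + 6·1/18] / (5/18)
 = 7/9 / (5/18)
 = 14/5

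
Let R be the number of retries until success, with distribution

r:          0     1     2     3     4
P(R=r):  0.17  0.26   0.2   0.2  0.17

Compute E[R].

1.94

E[R] = Σ r·P(R=r)
 = 0·0.17 + 1·0.26 + 2·0.2 + 3·0.2 + 4·0.17
 = 0 + 0.26 + 0.4 + 0.6 + 0.68
 = 1.94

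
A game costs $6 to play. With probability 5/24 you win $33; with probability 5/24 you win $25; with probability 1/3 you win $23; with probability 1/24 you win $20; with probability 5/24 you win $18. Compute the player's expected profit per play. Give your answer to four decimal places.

18.3333

E[payout] = 33·5/24 + 25·5/24 + 23·1/3 + 20·1/24 + 18·5/24
 = 55/8 + 125/24 + 23/3 + 5/6 + 15/4
 = 73/3
Net = 73/3 - 6 = 55/3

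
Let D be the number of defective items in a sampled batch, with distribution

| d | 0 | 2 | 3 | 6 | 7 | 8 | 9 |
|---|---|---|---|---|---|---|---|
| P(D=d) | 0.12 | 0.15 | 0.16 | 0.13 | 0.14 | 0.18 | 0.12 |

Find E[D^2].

E[D^2] = Σ d^2·P(D=d)
 = 0·0.12 + 4·0.15 + 9·0.16 + 36·0.13 + 49·0.14 + 64·0.18 + 81·0.12
 = 0 + 0.6 + 1.44 + 4.68 + 6.86 + 11.52 + 9.72
 = 34.82

34.82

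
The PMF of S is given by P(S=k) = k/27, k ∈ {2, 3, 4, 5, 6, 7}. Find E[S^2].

29

E[S^2] = Σ s^2·P(S=s)
 = 4·2/27 + 9·1/9 + 16·4/27 + 25·5/27 + 36·2/9 + 49·7/27
 = 8/27 + 1 + 64/27 + 125/27 + 8 + 343/27
 = 29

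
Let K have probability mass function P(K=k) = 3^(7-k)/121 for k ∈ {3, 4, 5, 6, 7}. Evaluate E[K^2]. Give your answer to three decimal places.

E[K^2] = Σ k^2·P(K=k)
 = 9·81/121 + 16·27/121 + 25·9/121 + 36·3/121 + 49·1/121
 = 729/121 + 432/121 + 225/121 + 108/121 + 49/121
 = 1543/121

12.752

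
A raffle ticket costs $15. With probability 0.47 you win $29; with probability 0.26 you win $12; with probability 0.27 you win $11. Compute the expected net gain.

E[payout] = 29·0.47 + 12·0.26 + 11·0.27
 = 13.63 + 3.12 + 2.97
 = 19.72
Net = 19.72 - 15 = 4.72

4.72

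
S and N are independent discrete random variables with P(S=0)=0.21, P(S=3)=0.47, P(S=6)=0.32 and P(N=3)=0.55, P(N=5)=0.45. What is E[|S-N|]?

E[|S-N|] = Σ_s Σ_n |s-n| · P(S=s)P(N=n)
 = 3·0.1155 + 5·0.0945 + 0·0.2585 + 2·0.2115 + 3·0.176 + 1·0.144
 = 0.3465 + 0.4725 + 0 + 0.423 + 0.528 + 0.144
 = 1.914

1.914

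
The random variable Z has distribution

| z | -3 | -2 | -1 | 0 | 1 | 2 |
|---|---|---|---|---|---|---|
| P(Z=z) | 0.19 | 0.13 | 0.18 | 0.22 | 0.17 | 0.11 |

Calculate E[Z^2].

E[Z^2] = Σ z^2·P(Z=z)
 = 9·0.19 + 4·0.13 + 1·0.18 + 0·0.22 + 1·0.17 + 4·0.11
 = 1.71 + 0.52 + 0.18 + 0 + 0.17 + 0.44
 = 3.02

3.02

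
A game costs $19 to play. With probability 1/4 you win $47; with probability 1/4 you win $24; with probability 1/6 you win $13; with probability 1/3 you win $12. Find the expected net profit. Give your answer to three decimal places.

E[payout] = 47·1/4 + 24·1/4 + 13·1/6 + 12·1/3
 = 47/4 + 6 + 13/6 + 4
 = 287/12
Net = 287/12 - 19 = 59/12

4.917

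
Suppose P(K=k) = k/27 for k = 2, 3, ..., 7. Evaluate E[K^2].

29

E[K^2] = Σ k^2·P(K=k)
 = 4·2/27 + 9·1/9 + 16·4/27 + 25·5/27 + 36·2/9 + 49·7/27
 = 8/27 + 1 + 64/27 + 125/27 + 8 + 343/27
 = 29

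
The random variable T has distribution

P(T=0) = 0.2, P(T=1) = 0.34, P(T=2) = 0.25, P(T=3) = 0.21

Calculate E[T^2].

E[T^2] = Σ t^2·P(T=t)
 = 0·0.2 + 1·0.34 + 4·0.25 + 9·0.21
 = 0 + 0.34 + 1 + 1.89
 = 3.23

3.23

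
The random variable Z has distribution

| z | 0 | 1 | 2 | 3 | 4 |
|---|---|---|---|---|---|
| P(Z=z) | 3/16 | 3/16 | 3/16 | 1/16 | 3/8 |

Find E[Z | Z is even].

2.5

P(Z is even) = 3/16 + 3/16 + 3/8 = 3/4.
E[Z | Z is even] = [0·3/16 + 2·3/16 + 4·3/8] / (3/4)
 = 15/8 / (3/4)
 = 5/2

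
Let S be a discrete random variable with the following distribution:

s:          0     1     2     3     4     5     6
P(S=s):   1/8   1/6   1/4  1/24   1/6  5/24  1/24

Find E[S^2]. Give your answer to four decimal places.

10.9167

E[S^2] = Σ s^2·P(S=s)
 = 0·1/8 + 1·1/6 + 4·1/4 + 9·1/24 + 16·1/6 + 25·5/24 + 36·1/24
 = 0 + 1/6 + 1 + 3/8 + 8/3 + 125/24 + 3/2
 = 131/12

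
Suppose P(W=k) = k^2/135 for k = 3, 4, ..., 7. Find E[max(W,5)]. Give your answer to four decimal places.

E[max(W,5)] = Σ max(w,5)·P(W=w)
 = 5·1/15 + 5·16/135 + 5·5/27 + 6·4/15 + 7·49/135
 = 1/3 + 16/27 + 25/27 + 8/5 + 343/135
 = 809/135

5.9926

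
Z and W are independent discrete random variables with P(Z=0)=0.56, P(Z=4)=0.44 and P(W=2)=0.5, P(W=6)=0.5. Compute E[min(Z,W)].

1.32

E[min(Z,W)] = Σ_z Σ_w min(z,w) · P(Z=z)P(W=w)
 = 0·0.28 + 0·0.28 + 2·0.22 + 4·0.22
 = 0 + 0 + 0.44 + 0.88
 = 1.32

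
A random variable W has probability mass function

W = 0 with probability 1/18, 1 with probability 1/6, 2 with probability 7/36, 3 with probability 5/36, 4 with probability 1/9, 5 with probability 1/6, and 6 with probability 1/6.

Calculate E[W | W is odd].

P(W is odd) = 1/6 + 5/36 + 1/6 = 17/36.
E[W | W is odd] = [1·1/6 + 3·5/36 + 5·1/6] / (17/36)
 = 17/12 / (17/36)
 = 3

3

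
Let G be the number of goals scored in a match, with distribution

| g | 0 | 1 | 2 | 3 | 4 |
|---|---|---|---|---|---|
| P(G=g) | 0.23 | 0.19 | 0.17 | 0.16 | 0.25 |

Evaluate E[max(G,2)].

E[max(G,2)] = Σ max(g,2)·P(G=g)
 = 2·0.23 + 2·0.19 + 2·0.17 + 3·0.16 + 4·0.25
 = 0.46 + 0.38 + 0.34 + 0.48 + 1
 = 2.66

2.66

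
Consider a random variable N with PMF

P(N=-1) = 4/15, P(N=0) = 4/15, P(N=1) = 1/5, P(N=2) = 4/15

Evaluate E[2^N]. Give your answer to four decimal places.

1.8667

E[2^N] = Σ 2^n·P(N=n)
 = 1/2·4/15 + 1·4/15 + 2·1/5 + 4·4/15
 = 2/15 + 4/15 + 2/5 + 16/15
 = 28/15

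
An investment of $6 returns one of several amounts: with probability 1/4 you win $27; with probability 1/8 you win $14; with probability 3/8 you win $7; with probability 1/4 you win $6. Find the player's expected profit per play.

6.625

E[payout] = 27·1/4 + 14·1/8 + 7·3/8 + 6·1/4
 = 27/4 + 7/4 + 21/8 + 3/2
 = 101/8
Net = 101/8 - 6 = 53/8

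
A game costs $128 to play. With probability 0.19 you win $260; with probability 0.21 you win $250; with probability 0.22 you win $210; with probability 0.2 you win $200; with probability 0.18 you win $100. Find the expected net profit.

E[payout] = 260·0.19 + 250·0.21 + 210·0.22 + 200·0.2 + 100·0.18
 = 49.4 + 52.5 + 46.2 + 40 + 18
 = 206.1
Net = 206.1 - 128 = 78.1

78.1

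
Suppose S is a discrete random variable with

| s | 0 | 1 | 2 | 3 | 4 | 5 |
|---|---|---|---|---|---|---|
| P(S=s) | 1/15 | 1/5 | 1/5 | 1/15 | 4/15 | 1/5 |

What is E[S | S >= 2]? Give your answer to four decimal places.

3.6364

P(S >= 2) = 1/5 + 1/15 + 4/15 + 1/5 = 11/15.
E[S | S >= 2] = [2·1/5 + 3·1/15 + 4·4/15 + 5·1/5] / (11/15)
 = 8/3 / (11/15)
 = 40/11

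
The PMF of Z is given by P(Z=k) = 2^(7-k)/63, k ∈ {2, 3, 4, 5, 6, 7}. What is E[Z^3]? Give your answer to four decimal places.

39.2857

E[Z^3] = Σ z^3·P(Z=z)
 = 8·32/63 + 27·16/63 + 64·8/63 + 125·4/63 + 216·2/63 + 343·1/63
 = 256/63 + 48/7 + 512/63 + 500/63 + 48/7 + 49/9
 = 275/7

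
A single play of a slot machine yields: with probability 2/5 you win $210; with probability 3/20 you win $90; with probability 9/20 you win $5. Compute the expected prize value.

E[payout] = 210·2/5 + 90·3/20 + 5·9/20
 = 84 + 27/2 + 9/4
 = 399/4

99.75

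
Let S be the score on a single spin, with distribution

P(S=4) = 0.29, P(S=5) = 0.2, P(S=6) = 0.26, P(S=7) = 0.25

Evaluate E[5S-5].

22.35

E[5S-5] = Σ (5s-5)·P(S=s)
 = 15·0.29 + 20·0.2 + 25·0.26 + 30·0.25
 = 4.35 + 4 + 6.5 + 7.5
 = 22.35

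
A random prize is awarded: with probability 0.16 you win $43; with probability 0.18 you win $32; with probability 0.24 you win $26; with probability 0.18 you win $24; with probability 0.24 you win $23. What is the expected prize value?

E[payout] = 43·0.16 + 32·0.18 + 26·0.24 + 24·0.18 + 23·0.24
 = 6.88 + 5.76 + 6.24 + 4.32 + 5.52
 = 28.72

28.72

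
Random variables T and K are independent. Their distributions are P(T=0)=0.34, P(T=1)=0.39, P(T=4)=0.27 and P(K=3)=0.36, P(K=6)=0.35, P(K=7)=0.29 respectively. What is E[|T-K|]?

E[|T-K|] = Σ_t Σ_k |t-k| · P(T=t)P(K=k)
 = 3·0.1224 + 6·0.119 + 7·0.0986 + 2·0.1404 + 5·0.1365 + 6·0.1131 + 1·0.0972 + 2·0.0945 + 3·0.0783
 = 0.3672 + 0.714 + 0.6902 + 0.2808 + 0.6825 + 0.6786 + 0.0972 + 0.189 + 0.2349
 = 3.9344

3.9344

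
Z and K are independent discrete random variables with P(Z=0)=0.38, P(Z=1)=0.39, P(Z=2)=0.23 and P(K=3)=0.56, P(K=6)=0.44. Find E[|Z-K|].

E[|Z-K|] = Σ_z Σ_k |z-k| · P(Z=z)P(K=k)
 = 3·0.2128 + 6·0.1672 + 2·0.2184 + 5·0.1716 + 1·0.1288 + 4·0.1012
 = 0.6384 + 1.0032 + 0.4368 + 0.858 + 0.1288 + 0.4048
 = 3.47

3.47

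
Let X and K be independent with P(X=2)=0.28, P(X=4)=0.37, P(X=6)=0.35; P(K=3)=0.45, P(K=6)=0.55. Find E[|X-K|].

E[|X-K|] = Σ_x Σ_k |x-k| · P(X=x)P(K=k)
 = 1·0.126 + 4·0.154 + 1·0.1665 + 2·0.2035 + 3·0.1575 + 0·0.1925
 = 0.126 + 0.616 + 0.1665 + 0.407 + 0.4725 + 0
 = 1.788

1.788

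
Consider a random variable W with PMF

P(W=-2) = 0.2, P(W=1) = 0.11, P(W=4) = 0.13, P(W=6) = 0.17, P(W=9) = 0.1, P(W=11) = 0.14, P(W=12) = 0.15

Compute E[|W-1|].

5.69

E[|W-1|] = Σ |w-1|·P(W=w)
 = 3·0.2 + 0·0.11 + 3·0.13 + 5·0.17 + 8·0.1 + 10·0.14 + 11·0.15
 = 0.6 + 0 + 0.39 + 0.85 + 0.8 + 1.4 + 1.65
 = 5.69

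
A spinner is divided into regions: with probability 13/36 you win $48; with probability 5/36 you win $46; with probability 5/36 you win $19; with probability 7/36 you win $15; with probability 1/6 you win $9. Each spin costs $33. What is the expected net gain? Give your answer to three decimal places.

E[payout] = 48·13/36 + 46·5/36 + 19·5/36 + 15·7/36 + 9·1/6
 = 52/3 + 115/18 + 95/36 + 35/12 + 3/2
 = 277/9
Net = 277/9 - 33 = -20/9

-2.222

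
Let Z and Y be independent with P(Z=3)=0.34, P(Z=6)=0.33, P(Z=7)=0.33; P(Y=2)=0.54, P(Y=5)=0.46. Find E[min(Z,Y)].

3.0672

E[min(Z,Y)] = Σ_z Σ_y min(z,y) · P(Z=z)P(Y=y)
 = 2·0.1836 + 3·0.1564 + 2·0.1782 + 5·0.1518 + 2·0.1782 + 5·0.1518
 = 0.3672 + 0.4692 + 0.3564 + 0.759 + 0.3564 + 0.759
 = 3.0672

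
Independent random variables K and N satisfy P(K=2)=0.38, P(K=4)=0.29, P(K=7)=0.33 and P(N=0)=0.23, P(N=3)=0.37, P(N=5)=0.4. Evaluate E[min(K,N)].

E[min(K,N)] = Σ_k Σ_n min(k,n) · P(K=k)P(N=n)
 = 0·0.0874 + 2·0.1406 + 2·0.152 + 0·0.0667 + 3·0.1073 + 4·0.116 + 0·0.0759 + 3·0.1221 + 5·0.132
 = 0 + 0.2812 + 0.304 + 0 + 0.3219 + 0.464 + 0 + 0.3663 + 0.66
 = 2.3974

2.3974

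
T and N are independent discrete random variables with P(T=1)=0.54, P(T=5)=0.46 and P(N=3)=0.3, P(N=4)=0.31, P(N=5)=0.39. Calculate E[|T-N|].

E[|T-N|] = Σ_t Σ_n |t-n| · P(T=t)P(N=n)
 = 2·0.162 + 3·0.1674 + 4·0.2106 + 2·0.138 + 1·0.1426 + 0·0.1794
 = 0.324 + 0.5022 + 0.8424 + 0.276 + 0.1426 + 0
 = 2.0872

2.0872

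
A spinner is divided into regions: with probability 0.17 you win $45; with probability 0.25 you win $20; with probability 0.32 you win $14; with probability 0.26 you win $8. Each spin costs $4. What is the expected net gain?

15.21

E[payout] = 45·0.17 + 20·0.25 + 14·0.32 + 8·0.26
 = 7.65 + 5 + 4.48 + 2.08
 = 19.21
Net = 19.21 - 4 = 15.21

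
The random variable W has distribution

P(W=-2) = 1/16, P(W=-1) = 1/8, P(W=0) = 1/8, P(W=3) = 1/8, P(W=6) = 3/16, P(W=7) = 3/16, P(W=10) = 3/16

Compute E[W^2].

E[W^2] = Σ w^2·P(W=w)
 = 4·1/16 + 1·1/8 + 0·1/8 + 9·1/8 + 36·3/16 + 49·3/16 + 100·3/16
 = 1/4 + 1/8 + 0 + 9/8 + 27/4 + 147/16 + 75/4
 = 579/16

36.1875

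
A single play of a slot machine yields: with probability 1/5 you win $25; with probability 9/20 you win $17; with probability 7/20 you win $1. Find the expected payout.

13

E[payout] = 25·1/5 + 17·9/20 + 1·7/20
 = 5 + 153/20 + 7/20
 = 13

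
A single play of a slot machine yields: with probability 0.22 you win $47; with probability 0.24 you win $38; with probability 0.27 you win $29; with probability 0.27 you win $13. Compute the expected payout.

E[payout] = 47·0.22 + 38·0.24 + 29·0.27 + 13·0.27
 = 10.34 + 9.12 + 7.83 + 3.51
 = 30.8

30.8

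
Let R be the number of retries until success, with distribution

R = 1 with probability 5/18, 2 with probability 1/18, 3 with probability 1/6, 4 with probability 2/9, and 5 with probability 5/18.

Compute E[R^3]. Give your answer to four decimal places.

54.1667

E[R^3] = Σ r^3·P(R=r)
 = 1·5/18 + 8·1/18 + 27·1/6 + 64·2/9 + 125·5/18
 = 5/18 + 4/9 + 9/2 + 128/9 + 625/18
 = 325/6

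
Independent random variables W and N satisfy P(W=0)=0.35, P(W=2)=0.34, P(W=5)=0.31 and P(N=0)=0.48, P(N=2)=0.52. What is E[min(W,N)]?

0.676

E[min(W,N)] = Σ_w Σ_n min(w,n) · P(W=w)P(N=n)
 = 0·0.168 + 0·0.182 + 0·0.1632 + 2·0.1768 + 0·0.1488 + 2·0.1612
 = 0 + 0 + 0 + 0.3536 + 0 + 0.3224
 = 0.676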